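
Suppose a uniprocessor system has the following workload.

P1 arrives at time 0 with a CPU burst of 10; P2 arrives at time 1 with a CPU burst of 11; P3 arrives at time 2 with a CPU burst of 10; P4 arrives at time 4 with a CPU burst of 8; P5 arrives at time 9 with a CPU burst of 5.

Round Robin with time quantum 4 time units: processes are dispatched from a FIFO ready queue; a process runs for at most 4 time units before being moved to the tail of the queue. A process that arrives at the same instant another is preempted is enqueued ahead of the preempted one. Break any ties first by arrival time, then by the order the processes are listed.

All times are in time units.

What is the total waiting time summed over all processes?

Gantt: | P1 0-4 | P2 4-8 | P3 8-12 | P4 12-16 | P1 16-20 | P2 20-24 | P5 24-28 | P3 28-32 | P4 32-36 | P1 36-38 | P2 38-41 | P5 41-42 | P3 42-44 |
Completion: P1=38  P2=41  P3=44  P4=36  P5=42
Turnaround (C−A): P1=38  P2=40  P3=42  P4=32  P5=33
Waiting = turnaround − burst: P1=28, P2=29, P3=32, P4=24, P5=28
Total waiting = 28 + 29 + 32 + 24 + 28 = 141

141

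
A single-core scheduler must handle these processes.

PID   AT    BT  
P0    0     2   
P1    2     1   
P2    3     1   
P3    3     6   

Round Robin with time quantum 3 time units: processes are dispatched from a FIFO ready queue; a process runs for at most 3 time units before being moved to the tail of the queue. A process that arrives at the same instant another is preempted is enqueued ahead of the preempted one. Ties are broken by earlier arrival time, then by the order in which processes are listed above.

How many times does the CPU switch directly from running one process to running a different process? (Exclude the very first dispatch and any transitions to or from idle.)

Gantt: | P0 0-2 | P1 2-3 | P2 3-4 | P3 4-10 |
Completion: P0=2  P1=3  P2=4  P3=10
Turnaround (C−A): P0=2  P1=1  P2=1  P3=7

3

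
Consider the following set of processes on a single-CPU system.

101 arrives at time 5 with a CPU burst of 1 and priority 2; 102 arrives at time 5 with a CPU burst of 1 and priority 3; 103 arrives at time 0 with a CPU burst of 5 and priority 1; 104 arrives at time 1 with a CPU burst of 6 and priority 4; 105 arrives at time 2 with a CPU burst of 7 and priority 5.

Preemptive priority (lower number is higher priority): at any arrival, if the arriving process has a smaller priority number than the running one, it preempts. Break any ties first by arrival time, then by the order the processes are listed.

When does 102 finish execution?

7

Gantt: | 103 0-5 | 101 5-6 | 102 6-7 | 104 7-13 | 105 13-20 |
Completion: 101=6  102=7  103=5  104=13  105=20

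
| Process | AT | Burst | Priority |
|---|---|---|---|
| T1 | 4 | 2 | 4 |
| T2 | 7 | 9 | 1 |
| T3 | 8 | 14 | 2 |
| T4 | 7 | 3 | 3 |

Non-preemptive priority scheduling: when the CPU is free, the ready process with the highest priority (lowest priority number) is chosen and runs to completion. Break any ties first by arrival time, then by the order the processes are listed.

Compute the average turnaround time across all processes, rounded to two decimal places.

Gantt: | idle 0-4 | T1 4-6 | idle 6-7 | T2 7-16 | T3 16-30 | T4 30-33 |
Completion: T1=6  T2=16  T3=30  T4=33
Turnaround (C−A): T1=2  T2=9  T3=22  T4=26
Turnaround times: T1=2, T2=9, T3=22, T4=26
Average turnaround = (2+9+22+26) / 4 = 59/4 = 14.75

14.75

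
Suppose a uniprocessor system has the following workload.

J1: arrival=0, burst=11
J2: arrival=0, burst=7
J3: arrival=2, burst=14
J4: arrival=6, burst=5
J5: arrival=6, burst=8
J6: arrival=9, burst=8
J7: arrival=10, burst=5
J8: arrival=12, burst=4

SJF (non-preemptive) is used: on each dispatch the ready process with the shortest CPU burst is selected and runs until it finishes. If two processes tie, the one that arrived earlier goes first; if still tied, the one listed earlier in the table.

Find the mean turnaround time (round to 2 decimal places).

23.38

Schedule: | J2 0-7 | J4 7-12 | J8 12-16 | J7 16-21 | J5 21-29 | J6 29-37 | J1 37-48 | J3 48-62 |
Completion: J1=48  J2=7  J3=62  J4=12  J5=29  J6=37  J7=21  J8=16
Turnaround (C−A): J1=48  J2=7  J3=60  J4=6  J5=23  J6=28  J7=11  J8=4
Turnaround times: J1=48, J2=7, J3=60, J4=6, J5=23, J6=28, J7=11, J8=4
Average turnaround = (48+7+60+6+23+28+11+4) / 8 = 187/8 = 23.38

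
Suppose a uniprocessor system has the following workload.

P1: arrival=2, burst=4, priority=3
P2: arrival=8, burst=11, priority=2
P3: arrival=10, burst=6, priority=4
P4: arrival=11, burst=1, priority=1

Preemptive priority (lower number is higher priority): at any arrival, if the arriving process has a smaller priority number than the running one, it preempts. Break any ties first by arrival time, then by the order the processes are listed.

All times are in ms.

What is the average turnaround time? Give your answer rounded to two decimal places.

8.25

Schedule: | idle 0-2 | P1 2-6 | idle 6-8 | P2 8-11 | P4 11-12 | P2 12-20 | P3 20-26 |
Completion: P1=6  P2=20  P3=26  P4=12
Turnaround (C−A): P1=4  P2=12  P3=16  P4=1
Turnaround times: P1=4, P2=12, P3=16, P4=1
Average turnaround = (4+12+16+1) / 4 = 33/4 = 8.25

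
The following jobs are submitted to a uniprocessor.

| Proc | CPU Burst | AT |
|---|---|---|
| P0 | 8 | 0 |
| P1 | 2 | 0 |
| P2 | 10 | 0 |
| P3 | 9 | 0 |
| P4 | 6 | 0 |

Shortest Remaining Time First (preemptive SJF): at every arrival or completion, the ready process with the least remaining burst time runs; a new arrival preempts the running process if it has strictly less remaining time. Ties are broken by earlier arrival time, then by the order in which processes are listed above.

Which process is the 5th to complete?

Schedule: | P1 0-2 | P4 2-8 | P0 8-16 | P3 16-25 | P2 25-35 |
Completion: P0=16  P1=2  P2=35  P3=25  P4=8
Turnaround (C−A): P0=16  P1=2  P2=35  P3=25  P4=8
Finish order: P1 → P4 → P0 → P3 → P2

P2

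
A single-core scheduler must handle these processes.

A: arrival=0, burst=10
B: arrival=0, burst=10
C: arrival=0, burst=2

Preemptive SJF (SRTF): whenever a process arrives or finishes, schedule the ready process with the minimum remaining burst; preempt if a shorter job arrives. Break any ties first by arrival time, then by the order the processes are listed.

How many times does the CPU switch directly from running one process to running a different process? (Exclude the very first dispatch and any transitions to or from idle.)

2

Timeline: | C 0-2 | A 2-12 | B 12-22 |
Completion: A=12  B=22  C=2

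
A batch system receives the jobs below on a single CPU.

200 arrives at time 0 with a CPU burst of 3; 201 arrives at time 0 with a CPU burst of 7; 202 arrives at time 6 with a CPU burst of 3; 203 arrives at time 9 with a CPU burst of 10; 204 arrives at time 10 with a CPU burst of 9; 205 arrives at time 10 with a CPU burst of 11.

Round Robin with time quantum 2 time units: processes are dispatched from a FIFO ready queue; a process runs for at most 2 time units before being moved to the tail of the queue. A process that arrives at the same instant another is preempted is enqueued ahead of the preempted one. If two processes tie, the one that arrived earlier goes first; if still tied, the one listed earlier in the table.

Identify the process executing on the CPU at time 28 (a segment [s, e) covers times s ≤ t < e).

204

Gantt: | 200 0-2 | 201 2-4 | 200 4-5 | 201 5-7 | 202 7-9 | 201 9-11 | 203 11-13 | 202 13-14 | 204 14-16 | 205 16-18 | 201 18-19 | 203 19-21 | 204 21-23 | 205 23-25 | 203 25-27 | 204 27-29 | 205 29-31 | 203 31-33 | 204 33-35 | 205 35-37 | 203 37-39 | 204 39-40 | 205 40-43 |
Completion: 200=5  201=19  202=14  203=39  204=40  205=43
Turnaround (C−A): 200=5  201=19  202=8  203=30  204=30  205=33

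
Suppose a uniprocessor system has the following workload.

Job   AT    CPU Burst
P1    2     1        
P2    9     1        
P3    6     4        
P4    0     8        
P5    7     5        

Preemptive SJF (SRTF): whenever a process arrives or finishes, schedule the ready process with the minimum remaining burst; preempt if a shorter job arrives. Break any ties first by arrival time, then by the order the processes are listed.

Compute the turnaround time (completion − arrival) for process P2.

1

Timeline: | P4 0-2 | P1 2-3 | P4 3-9 | P2 9-10 | P3 10-14 | P5 14-19 |
Completion: P1=3  P2=10  P3=14  P4=9  P5=19
Turnaround (C−A): P1=1  P2=1  P3=8  P4=9  P5=12
Turnaround(P2) = completion − arrival = 10 − 9 = 1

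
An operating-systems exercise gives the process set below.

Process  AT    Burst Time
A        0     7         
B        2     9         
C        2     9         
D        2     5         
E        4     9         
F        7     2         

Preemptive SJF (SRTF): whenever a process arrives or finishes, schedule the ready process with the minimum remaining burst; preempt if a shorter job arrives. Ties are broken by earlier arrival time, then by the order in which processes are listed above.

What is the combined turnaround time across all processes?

Gantt: | A 0-7 | F 7-9 | D 9-14 | B 14-23 | C 23-32 | E 32-41 |
Completion: A=7  B=23  C=32  D=14  E=41  F=9
Turnaround (C−A): A=7  B=21  C=30  D=12  E=37  F=2
Turnaround = completion − arrival: A=7, B=21, C=30, D=12, E=37, F=2
Total turnaround = 7 + 21 + 30 + 12 + 37 + 2 = 109

109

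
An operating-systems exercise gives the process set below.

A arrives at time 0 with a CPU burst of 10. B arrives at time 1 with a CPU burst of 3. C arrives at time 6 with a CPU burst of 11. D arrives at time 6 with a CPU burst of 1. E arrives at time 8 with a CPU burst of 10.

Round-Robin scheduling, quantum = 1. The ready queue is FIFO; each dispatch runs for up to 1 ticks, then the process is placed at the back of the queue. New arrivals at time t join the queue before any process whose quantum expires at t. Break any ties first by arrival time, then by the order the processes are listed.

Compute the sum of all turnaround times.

88

Timeline: | A 0-1 | B 1-2 | A 2-3 | B 3-4 | A 4-5 | B 5-6 | A 6-7 | C 7-8 | D 8-9 | A 9-10 | E 10-11 | C 11-12 | A 12-13 | E 13-14 | C 14-15 | A 15-16 | E 16-17 | C 17-18 | A 18-19 | E 19-20 | C 20-21 | A 21-22 | E 22-23 | C 23-24 | A 24-25 | E 25-26 | C 26-27 | E 27-28 | C 28-29 | E 29-30 | C 30-31 | E 31-32 | C 32-33 | E 33-34 | C 34-35 |
Completion: A=25  B=6  C=35  D=9  E=34
Turnaround (C−A): A=25  B=5  C=29  D=3  E=26
Turnaround = completion − arrival: A=25, B=5, C=29, D=3, E=26
Total turnaround = 25 + 5 + 29 + 3 + 26 = 88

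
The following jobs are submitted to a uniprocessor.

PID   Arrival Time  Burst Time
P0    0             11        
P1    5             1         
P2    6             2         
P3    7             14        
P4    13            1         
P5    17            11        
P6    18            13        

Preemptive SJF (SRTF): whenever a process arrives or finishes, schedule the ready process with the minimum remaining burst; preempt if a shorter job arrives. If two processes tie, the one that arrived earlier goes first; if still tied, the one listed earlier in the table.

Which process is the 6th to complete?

P3

Gantt: | P0 0-5 | P1 5-6 | P2 6-8 | P0 8-14 | P4 14-15 | P3 15-17 | P5 17-28 | P3 28-40 | P6 40-53 |
Completion: P0=14  P1=6  P2=8  P3=40  P4=15  P5=28  P6=53
Turnaround (C−A): P0=14  P1=1  P2=2  P3=33  P4=2  P5=11  P6=35
Finish order: P1 → P2 → P0 → P4 → P5 → P3 → P6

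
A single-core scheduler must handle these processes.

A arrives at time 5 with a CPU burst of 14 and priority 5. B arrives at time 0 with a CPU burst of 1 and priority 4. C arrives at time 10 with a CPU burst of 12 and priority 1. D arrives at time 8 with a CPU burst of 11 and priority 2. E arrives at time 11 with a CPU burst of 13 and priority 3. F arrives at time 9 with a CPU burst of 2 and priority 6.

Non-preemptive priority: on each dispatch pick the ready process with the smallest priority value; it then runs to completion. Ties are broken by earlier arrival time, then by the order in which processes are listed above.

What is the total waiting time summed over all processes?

Schedule: | B 0-1 | idle 1-5 | A 5-19 | C 19-31 | D 31-42 | E 42-55 | F 55-57 |
Completion: A=19  B=1  C=31  D=42  E=55  F=57
Turnaround (C−A): A=14  B=1  C=21  D=34  E=44  F=48
Waiting = turnaround − burst: A=0, B=0, C=9, D=23, E=31, F=46
Total waiting = 0 + 0 + 9 + 23 + 31 + 46 = 109

109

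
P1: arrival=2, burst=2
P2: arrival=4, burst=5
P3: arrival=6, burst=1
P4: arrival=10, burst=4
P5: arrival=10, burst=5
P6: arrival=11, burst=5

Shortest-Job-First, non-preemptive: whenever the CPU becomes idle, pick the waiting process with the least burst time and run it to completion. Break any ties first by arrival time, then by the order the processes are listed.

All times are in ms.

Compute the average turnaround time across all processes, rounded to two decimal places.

6.17

Gantt: | idle 0-2 | P1 2-4 | P2 4-9 | P3 9-10 | P4 10-14 | P5 14-19 | P6 19-24 |
Completion: P1=4  P2=9  P3=10  P4=14  P5=19  P6=24
Turnaround (C−A): P1=2  P2=5  P3=4  P4=4  P5=9  P6=13
Turnaround times: P1=2, P2=5, P3=4, P4=4, P5=9, P6=13
Average turnaround = (2+5+4+4+9+13) / 6 = 37/6 = 6.17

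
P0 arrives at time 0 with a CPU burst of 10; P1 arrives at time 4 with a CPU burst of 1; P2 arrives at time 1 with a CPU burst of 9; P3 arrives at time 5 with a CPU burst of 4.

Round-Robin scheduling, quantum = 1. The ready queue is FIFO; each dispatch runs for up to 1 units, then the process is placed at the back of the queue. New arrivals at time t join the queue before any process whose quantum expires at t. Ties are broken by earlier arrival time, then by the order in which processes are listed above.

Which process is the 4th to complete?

Gantt: | P0 0-1 | P2 1-2 | P0 2-3 | P2 3-4 | P0 4-5 | P1 5-6 | P2 6-7 | P3 7-8 | P0 8-9 | P2 9-10 | P3 10-11 | P0 11-12 | P2 12-13 | P3 13-14 | P0 14-15 | P2 15-16 | P3 16-17 | P0 17-18 | P2 18-19 | P0 19-20 | P2 20-21 | P0 21-22 | P2 22-23 | P0 23-24 |
Completion: P0=24  P1=6  P2=23  P3=17
Finish order: P1 → P3 → P2 → P0

P0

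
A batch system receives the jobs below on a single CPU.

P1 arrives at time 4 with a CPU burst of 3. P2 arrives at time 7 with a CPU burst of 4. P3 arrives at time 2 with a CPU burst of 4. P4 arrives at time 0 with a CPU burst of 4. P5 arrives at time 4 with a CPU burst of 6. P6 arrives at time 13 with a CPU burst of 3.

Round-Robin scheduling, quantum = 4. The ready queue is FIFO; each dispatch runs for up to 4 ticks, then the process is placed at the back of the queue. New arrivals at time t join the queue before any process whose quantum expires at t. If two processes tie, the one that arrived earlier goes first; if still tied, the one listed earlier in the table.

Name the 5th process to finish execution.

P6

Gantt: | P4 0-4 | P3 4-8 | P1 8-11 | P5 11-15 | P2 15-19 | P6 19-22 | P5 22-24 |
Completion: P1=11  P2=19  P3=8  P4=4  P5=24  P6=22
Finish order: P4 → P3 → P1 → P2 → P6 → P5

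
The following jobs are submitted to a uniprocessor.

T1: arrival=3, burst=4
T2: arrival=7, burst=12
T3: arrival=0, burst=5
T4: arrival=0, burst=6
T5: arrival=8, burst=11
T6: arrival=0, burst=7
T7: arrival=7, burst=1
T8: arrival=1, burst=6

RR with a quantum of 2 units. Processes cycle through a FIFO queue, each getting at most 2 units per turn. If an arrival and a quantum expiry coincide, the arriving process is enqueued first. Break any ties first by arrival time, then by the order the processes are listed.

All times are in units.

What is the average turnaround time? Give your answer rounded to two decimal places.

30.88

Gantt: | T3 0-2 | T4 2-4 | T6 4-6 | T8 6-8 | T3 8-10 | T1 10-12 | T4 12-14 | T6 14-16 | T2 16-18 | T7 18-19 | T5 19-21 | T8 21-23 | T3 23-24 | T1 24-26 | T4 26-28 | T6 28-30 | T2 30-32 | T5 32-34 | T8 34-36 | T6 36-37 | T2 37-39 | T5 39-41 | T2 41-43 | T5 43-45 | T2 45-47 | T5 47-49 | T2 49-51 | T5 51-52 |
Completion: T1=26  T2=51  T3=24  T4=28  T5=52  T6=37  T7=19  T8=36
Turnaround times: T1=23, T2=44, T3=24, T4=28, T5=44, T6=37, T7=12, T8=35
Average turnaround = (23+44+24+28+44+37+12+35) / 8 = 247/8 = 30.88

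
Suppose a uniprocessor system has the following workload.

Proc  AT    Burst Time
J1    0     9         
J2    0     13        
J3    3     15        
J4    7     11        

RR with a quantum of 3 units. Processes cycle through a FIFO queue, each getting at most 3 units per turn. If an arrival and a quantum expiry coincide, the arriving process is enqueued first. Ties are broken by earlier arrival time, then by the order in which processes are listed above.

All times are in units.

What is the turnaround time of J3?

Gantt: | J1 0-3 | J2 3-6 | J3 6-9 | J1 9-12 | J2 12-15 | J4 15-18 | J3 18-21 | J1 21-24 | J2 24-27 | J4 27-30 | J3 30-33 | J2 33-36 | J4 36-39 | J3 39-42 | J2 42-43 | J4 43-45 | J3 45-48 |
Completion: J1=24  J2=43  J3=48  J4=45
Turnaround(J3) = completion − arrival = 48 − 3 = 45

45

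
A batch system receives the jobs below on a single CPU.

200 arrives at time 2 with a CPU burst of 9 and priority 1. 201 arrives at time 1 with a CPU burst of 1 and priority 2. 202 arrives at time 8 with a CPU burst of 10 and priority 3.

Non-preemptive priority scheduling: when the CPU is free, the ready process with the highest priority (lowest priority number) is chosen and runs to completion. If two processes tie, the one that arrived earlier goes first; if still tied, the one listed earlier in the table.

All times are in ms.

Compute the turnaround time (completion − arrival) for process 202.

13

Schedule: | idle 0-1 | 201 1-2 | 200 2-11 | 202 11-21 |
Completion: 200=11  201=2  202=21
Turnaround (C−A): 200=9  201=1  202=13
Turnaround(202) = completion − arrival = 21 − 8 = 13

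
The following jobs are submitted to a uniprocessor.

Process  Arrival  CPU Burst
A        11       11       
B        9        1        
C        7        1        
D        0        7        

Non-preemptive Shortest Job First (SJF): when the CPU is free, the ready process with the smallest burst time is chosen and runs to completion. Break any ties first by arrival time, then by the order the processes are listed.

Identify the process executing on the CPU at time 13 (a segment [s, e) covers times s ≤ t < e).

A

Schedule: | D 0-7 | C 7-8 | idle 8-9 | B 9-10 | idle 10-11 | A 11-22 |
Completion: A=22  B=10  C=8  D=7
Turnaround (C−A): A=11  B=1  C=1  D=7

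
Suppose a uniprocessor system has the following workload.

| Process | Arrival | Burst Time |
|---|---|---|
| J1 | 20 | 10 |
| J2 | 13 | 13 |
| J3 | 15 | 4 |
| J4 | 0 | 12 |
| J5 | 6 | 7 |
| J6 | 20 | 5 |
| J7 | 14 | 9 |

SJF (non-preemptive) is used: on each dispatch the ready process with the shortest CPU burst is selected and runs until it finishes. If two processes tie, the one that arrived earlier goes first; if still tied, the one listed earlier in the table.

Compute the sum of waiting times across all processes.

Timeline: | J4 0-12 | J5 12-19 | J3 19-23 | J6 23-28 | J7 28-37 | J1 37-47 | J2 47-60 |
Completion: J1=47  J2=60  J3=23  J4=12  J5=19  J6=28  J7=37
Turnaround (C−A): J1=27  J2=47  J3=8  J4=12  J5=13  J6=8  J7=23
Waiting = turnaround − burst: J1=17, J2=34, J3=4, J4=0, J5=6, J6=3, J7=14
Total waiting = 17 + 34 + 4 + 0 + 6 + 3 + 14 = 78

78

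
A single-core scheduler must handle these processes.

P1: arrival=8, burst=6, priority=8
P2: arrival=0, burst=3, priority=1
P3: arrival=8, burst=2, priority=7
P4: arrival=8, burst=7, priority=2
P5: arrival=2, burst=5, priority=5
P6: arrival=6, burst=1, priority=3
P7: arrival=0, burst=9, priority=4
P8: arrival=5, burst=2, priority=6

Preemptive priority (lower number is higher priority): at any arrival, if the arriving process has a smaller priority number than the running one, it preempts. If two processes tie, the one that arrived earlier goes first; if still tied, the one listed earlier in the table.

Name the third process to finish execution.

Timeline: | P2 0-3 | P7 3-6 | P6 6-7 | P7 7-8 | P4 8-15 | P7 15-20 | P5 20-25 | P8 25-27 | P3 27-29 | P1 29-35 |
Completion: P1=35  P2=3  P3=29  P4=15  P5=25  P6=7  P7=20  P8=27
Turnaround (C−A): P1=27  P2=3  P3=21  P4=7  P5=23  P6=1  P7=20  P8=22
Finish order: P2 → P6 → P4 → P7 → P5 → P8 → P3 → P1

P4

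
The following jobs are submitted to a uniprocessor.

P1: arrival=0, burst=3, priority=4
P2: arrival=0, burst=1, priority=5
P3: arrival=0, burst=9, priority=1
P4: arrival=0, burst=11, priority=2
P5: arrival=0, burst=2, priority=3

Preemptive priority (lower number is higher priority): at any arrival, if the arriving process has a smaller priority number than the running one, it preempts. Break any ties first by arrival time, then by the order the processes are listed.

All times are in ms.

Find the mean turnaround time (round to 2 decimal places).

20.40

Schedule: | P3 0-9 | P4 9-20 | P5 20-22 | P1 22-25 | P2 25-26 |
Completion: P1=25  P2=26  P3=9  P4=20  P5=22
Turnaround (C−A): P1=25  P2=26  P3=9  P4=20  P5=22
Turnaround times: P1=25, P2=26, P3=9, P4=20, P5=22
Average turnaround = (25+26+9+20+22) / 5 = 102/5 = 20.40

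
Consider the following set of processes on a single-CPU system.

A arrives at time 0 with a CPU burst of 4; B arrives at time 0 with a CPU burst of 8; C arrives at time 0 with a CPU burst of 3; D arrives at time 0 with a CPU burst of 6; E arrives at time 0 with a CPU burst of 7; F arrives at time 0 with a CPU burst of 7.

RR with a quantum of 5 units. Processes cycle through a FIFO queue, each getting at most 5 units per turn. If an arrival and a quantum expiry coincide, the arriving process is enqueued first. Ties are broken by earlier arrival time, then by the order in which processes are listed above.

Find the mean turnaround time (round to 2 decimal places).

24.17

Gantt: | A 0-4 | B 4-9 | C 9-12 | D 12-17 | E 17-22 | F 22-27 | B 27-30 | D 30-31 | E 31-33 | F 33-35 |
Completion: A=4  B=30  C=12  D=31  E=33  F=35
Turnaround times: A=4, B=30, C=12, D=31, E=33, F=35
Average turnaround = (4+30+12+31+33+35) / 6 = 145/6 = 24.17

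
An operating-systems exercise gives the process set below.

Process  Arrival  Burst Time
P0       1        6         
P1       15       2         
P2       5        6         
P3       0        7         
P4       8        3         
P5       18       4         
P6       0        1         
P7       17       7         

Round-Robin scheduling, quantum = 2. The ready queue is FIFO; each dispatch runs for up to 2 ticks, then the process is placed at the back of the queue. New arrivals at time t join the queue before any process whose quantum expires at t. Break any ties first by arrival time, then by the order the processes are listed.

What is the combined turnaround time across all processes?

119

Gantt: | P3 0-2 | P6 2-3 | P0 3-5 | P3 5-7 | P2 7-9 | P0 9-11 | P3 11-13 | P4 13-15 | P2 15-17 | P0 17-19 | P3 19-20 | P1 20-22 | P4 22-23 | P7 23-25 | P2 25-27 | P5 27-29 | P7 29-31 | P5 31-33 | P7 33-36 |
Completion: P0=19  P1=22  P2=27  P3=20  P4=23  P5=33  P6=3  P7=36
Turnaround = completion − arrival: P0=18, P1=7, P2=22, P3=20, P4=15, P5=15, P6=3, P7=19
Total turnaround = 18 + 7 + 22 + 20 + 15 + 15 + 3 + 19 = 119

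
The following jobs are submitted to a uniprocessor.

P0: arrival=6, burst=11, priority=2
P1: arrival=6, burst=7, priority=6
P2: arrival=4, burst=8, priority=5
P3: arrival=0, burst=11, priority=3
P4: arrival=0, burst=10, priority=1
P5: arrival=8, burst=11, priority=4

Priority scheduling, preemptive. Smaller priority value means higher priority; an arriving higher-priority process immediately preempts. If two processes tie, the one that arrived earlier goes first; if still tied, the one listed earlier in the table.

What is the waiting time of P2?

Timeline: | P4 0-10 | P0 10-21 | P3 21-32 | P5 32-43 | P2 43-51 | P1 51-58 |
Completion: P0=21  P1=58  P2=51  P3=32  P4=10  P5=43
Waiting(P2) = turnaround − burst = 47 − 8 = 39

39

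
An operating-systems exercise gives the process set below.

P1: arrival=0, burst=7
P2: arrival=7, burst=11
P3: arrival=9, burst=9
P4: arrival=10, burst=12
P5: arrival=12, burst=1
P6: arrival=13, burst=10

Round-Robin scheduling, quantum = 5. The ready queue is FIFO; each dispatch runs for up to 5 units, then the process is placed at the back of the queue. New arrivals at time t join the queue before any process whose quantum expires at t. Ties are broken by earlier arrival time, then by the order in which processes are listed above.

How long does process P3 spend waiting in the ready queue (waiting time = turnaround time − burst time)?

19

Gantt: | P1 0-7 | P2 7-12 | P3 12-17 | P4 17-22 | P5 22-23 | P2 23-28 | P6 28-33 | P3 33-37 | P4 37-42 | P2 42-43 | P6 43-48 | P4 48-50 |
Completion: P1=7  P2=43  P3=37  P4=50  P5=23  P6=48
Waiting(P3) = turnaround − burst = 28 − 9 = 19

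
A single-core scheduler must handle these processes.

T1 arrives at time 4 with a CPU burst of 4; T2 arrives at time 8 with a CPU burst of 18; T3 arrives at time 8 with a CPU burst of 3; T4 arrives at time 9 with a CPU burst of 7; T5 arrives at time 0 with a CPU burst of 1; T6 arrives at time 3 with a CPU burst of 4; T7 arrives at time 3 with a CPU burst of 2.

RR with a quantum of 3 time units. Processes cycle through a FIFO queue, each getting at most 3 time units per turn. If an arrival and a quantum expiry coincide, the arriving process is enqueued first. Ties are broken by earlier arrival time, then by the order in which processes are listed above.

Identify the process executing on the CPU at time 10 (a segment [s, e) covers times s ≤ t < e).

Schedule: | T5 0-1 | idle 1-3 | T6 3-6 | T7 6-8 | T1 8-11 | T6 11-12 | T2 12-15 | T3 15-18 | T4 18-21 | T1 21-22 | T2 22-25 | T4 25-28 | T2 28-31 | T4 31-32 | T2 32-41 |
Completion: T1=22  T2=41  T3=18  T4=32  T5=1  T6=12  T7=8
Turnaround (C−A): T1=18  T2=33  T3=10  T4=23  T5=1  T6=9  T7=5

T1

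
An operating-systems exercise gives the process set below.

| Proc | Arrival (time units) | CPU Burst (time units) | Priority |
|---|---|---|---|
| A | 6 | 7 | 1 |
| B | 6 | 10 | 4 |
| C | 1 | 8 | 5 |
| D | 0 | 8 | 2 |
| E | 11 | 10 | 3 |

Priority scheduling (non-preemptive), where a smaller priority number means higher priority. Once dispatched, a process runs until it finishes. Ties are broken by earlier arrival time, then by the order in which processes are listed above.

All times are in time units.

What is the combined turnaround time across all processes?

102

Gantt: | D 0-8 | A 8-15 | E 15-25 | B 25-35 | C 35-43 |
Completion: A=15  B=35  C=43  D=8  E=25
Turnaround = completion − arrival: A=9, B=29, C=42, D=8, E=14
Total turnaround = 9 + 29 + 42 + 8 + 14 = 102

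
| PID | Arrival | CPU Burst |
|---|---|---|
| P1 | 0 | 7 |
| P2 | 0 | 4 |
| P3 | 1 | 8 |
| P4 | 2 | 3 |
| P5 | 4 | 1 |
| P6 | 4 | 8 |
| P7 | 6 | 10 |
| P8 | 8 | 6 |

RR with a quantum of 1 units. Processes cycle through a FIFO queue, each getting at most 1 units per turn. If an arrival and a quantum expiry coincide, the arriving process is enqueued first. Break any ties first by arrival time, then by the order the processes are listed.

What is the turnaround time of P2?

20

Timeline: | P1 0-1 | P2 1-2 | P3 2-3 | P1 3-4 | P4 4-5 | P2 5-6 | P3 6-7 | P5 7-8 | P6 8-9 | P1 9-10 | P4 10-11 | P7 11-12 | P2 12-13 | P3 13-14 | P8 14-15 | P6 15-16 | P1 16-17 | P4 17-18 | P7 18-19 | P2 19-20 | P3 20-21 | P8 21-22 | P6 22-23 | P1 23-24 | P7 24-25 | P3 25-26 | P8 26-27 | P6 27-28 | P1 28-29 | P7 29-30 | P3 30-31 | P8 31-32 | P6 32-33 | P1 33-34 | P7 34-35 | P3 35-36 | P8 36-37 | P6 37-38 | P7 38-39 | P3 39-40 | P8 40-41 | P6 41-42 | P7 42-43 | P6 43-44 | P7 44-47 |
Completion: P1=34  P2=20  P3=40  P4=18  P5=8  P6=44  P7=47  P8=41
Turnaround (C−A): P1=34  P2=20  P3=39  P4=16  P5=4  P6=40  P7=41  P8=33
Turnaround(P2) = completion − arrival = 20 − 0 = 20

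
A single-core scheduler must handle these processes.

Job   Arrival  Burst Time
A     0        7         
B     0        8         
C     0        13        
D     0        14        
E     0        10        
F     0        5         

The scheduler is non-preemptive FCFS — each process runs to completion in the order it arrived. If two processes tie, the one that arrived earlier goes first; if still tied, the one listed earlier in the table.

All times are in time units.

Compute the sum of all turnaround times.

Gantt: | A 0-7 | B 7-15 | C 15-28 | D 28-42 | E 42-52 | F 52-57 |
Completion: A=7  B=15  C=28  D=42  E=52  F=57
Turnaround (C−A): A=7  B=15  C=28  D=42  E=52  F=57
Turnaround = completion − arrival: A=7, B=15, C=28, D=42, E=52, F=57
Total turnaround = 7 + 15 + 28 + 42 + 52 + 57 = 201

201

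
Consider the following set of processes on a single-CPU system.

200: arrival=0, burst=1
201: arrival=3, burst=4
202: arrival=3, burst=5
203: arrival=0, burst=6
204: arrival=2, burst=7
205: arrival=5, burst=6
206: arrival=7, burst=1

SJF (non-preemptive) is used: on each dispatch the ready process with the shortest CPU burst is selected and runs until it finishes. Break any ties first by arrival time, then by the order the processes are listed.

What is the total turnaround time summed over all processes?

Timeline: | 200 0-1 | 203 1-7 | 206 7-8 | 201 8-12 | 202 12-17 | 205 17-23 | 204 23-30 |
Completion: 200=1  201=12  202=17  203=7  204=30  205=23  206=8
Turnaround (C−A): 200=1  201=9  202=14  203=7  204=28  205=18  206=1
Turnaround = completion − arrival: 200=1, 201=9, 202=14, 203=7, 204=28, 205=18, 206=1
Total turnaround = 1 + 9 + 14 + 7 + 28 + 18 + 1 = 78

78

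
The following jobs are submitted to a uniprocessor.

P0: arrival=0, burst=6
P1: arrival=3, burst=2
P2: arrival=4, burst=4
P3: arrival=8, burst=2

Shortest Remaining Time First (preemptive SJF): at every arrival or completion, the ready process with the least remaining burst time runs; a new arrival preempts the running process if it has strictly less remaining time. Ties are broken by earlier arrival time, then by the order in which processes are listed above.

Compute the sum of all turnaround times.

Gantt: | P0 0-3 | P1 3-5 | P0 5-8 | P3 8-10 | P2 10-14 |
Completion: P0=8  P1=5  P2=14  P3=10
Turnaround = completion − arrival: P0=8, P1=2, P2=10, P3=2
Total turnaround = 8 + 2 + 10 + 2 = 22

22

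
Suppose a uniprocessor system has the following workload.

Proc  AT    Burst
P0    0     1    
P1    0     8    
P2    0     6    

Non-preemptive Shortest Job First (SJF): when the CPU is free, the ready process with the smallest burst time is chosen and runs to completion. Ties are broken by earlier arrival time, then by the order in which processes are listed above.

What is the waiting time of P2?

1

Timeline: | P0 0-1 | P2 1-7 | P1 7-15 |
Completion: P0=1  P1=15  P2=7
Waiting(P2) = turnaround − burst = 7 − 6 = 1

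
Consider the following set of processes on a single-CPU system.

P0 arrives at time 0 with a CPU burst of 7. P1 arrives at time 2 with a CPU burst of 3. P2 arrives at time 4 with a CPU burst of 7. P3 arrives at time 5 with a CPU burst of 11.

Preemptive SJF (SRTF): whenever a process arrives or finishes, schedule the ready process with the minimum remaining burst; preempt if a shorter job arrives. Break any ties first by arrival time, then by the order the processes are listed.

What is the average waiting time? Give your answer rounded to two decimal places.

5.25

Gantt: | P0 0-2 | P1 2-5 | P0 5-10 | P2 10-17 | P3 17-28 |
Completion: P0=10  P1=5  P2=17  P3=28
Waiting times: P0=3, P1=0, P2=6, P3=12
Average waiting = (3+0+6+12) / 4 = 21/4 = 5.25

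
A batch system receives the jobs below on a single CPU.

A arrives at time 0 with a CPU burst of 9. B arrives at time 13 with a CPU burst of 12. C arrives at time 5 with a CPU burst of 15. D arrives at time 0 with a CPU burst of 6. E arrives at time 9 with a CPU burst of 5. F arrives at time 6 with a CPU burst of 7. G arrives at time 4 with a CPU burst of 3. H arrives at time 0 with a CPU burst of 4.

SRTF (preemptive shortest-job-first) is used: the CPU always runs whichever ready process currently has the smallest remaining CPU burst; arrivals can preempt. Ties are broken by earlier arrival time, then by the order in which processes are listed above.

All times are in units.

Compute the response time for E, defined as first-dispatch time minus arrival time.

4

Timeline: | H 0-4 | G 4-7 | D 7-13 | E 13-18 | F 18-25 | A 25-34 | B 34-46 | C 46-61 |
Completion: A=34  B=46  C=61  D=13  E=18  F=25  G=7  H=4
Response(E) = first start − arrival = 13 − 9 = 4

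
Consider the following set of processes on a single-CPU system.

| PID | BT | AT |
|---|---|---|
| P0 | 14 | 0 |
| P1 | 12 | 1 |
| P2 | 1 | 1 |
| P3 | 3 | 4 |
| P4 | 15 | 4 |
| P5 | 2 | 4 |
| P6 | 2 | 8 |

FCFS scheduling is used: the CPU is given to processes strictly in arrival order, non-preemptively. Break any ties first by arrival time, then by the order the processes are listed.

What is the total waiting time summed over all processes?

167

Timeline: | P0 0-14 | P1 14-26 | P2 26-27 | P3 27-30 | P4 30-45 | P5 45-47 | P6 47-49 |
Completion: P0=14  P1=26  P2=27  P3=30  P4=45  P5=47  P6=49
Waiting = turnaround − burst: P0=0, P1=13, P2=25, P3=23, P4=26, P5=41, P6=39
Total waiting = 0 + 13 + 25 + 23 + 26 + 41 + 39 = 167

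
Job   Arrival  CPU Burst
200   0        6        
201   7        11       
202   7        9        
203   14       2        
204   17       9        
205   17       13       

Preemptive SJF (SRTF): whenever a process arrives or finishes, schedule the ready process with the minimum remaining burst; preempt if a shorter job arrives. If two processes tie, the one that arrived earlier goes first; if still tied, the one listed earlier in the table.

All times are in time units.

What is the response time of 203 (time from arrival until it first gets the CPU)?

2

Gantt: | 200 0-6 | idle 6-7 | 202 7-16 | 203 16-18 | 204 18-27 | 201 27-38 | 205 38-51 |
Completion: 200=6  201=38  202=16  203=18  204=27  205=51
Turnaround (C−A): 200=6  201=31  202=9  203=4  204=10  205=34
Response(203) = first start − arrival = 16 − 14 = 2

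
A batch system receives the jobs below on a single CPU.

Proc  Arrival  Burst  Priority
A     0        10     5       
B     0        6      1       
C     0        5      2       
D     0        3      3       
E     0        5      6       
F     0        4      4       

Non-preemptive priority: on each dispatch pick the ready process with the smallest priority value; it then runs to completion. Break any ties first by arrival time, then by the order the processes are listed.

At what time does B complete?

6

Timeline: | B 0-6 | C 6-11 | D 11-14 | F 14-18 | A 18-28 | E 28-33 |
Completion: A=28  B=6  C=11  D=14  E=33  F=18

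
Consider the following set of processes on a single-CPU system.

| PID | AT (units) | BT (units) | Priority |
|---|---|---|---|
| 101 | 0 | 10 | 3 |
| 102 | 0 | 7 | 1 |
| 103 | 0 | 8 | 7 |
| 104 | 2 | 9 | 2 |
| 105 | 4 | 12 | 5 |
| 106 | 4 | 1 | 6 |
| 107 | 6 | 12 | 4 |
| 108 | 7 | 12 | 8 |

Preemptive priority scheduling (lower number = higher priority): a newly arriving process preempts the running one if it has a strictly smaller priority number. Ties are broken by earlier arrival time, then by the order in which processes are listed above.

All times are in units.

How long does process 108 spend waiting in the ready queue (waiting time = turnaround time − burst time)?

Timeline: | 102 0-7 | 104 7-16 | 101 16-26 | 107 26-38 | 105 38-50 | 106 50-51 | 103 51-59 | 108 59-71 |
Completion: 101=26  102=7  103=59  104=16  105=50  106=51  107=38  108=71
Waiting(108) = turnaround − burst = 64 − 12 = 52

52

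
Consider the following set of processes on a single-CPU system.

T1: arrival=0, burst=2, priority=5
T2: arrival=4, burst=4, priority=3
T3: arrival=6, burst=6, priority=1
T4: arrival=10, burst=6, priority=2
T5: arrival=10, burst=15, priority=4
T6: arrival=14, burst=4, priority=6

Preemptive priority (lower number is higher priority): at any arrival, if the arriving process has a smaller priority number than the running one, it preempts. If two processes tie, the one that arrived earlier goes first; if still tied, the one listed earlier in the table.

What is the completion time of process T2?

20

Timeline: | T1 0-2 | idle 2-4 | T2 4-6 | T3 6-12 | T4 12-18 | T2 18-20 | T5 20-35 | T6 35-39 |
Completion: T1=2  T2=20  T3=12  T4=18  T5=35  T6=39
Turnaround (C−A): T1=2  T2=16  T3=6  T4=8  T5=25  T6=25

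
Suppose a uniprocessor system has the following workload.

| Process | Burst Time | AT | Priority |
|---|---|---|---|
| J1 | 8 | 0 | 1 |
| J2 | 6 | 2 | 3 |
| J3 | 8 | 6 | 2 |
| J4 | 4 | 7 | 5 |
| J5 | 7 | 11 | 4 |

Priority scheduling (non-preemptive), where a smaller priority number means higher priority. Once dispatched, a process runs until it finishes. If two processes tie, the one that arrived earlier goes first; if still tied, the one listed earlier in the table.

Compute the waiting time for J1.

Timeline: | J1 0-8 | J3 8-16 | J2 16-22 | J5 22-29 | J4 29-33 |
Completion: J1=8  J2=22  J3=16  J4=33  J5=29
Turnaround (C−A): J1=8  J2=20  J3=10  J4=26  J5=18
Waiting(J1) = turnaround − burst = 8 − 8 = 0

0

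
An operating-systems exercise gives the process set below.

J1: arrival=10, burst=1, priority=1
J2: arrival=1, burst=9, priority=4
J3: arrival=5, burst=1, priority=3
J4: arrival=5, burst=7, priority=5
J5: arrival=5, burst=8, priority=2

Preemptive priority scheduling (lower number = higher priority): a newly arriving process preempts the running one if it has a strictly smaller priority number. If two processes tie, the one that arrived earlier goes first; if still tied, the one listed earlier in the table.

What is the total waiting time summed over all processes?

Schedule: | idle 0-1 | J2 1-5 | J5 5-10 | J1 10-11 | J5 11-14 | J3 14-15 | J2 15-20 | J4 20-27 |
Completion: J1=11  J2=20  J3=15  J4=27  J5=14
Turnaround (C−A): J1=1  J2=19  J3=10  J4=22  J5=9
Waiting = turnaround − burst: J1=0, J2=10, J3=9, J4=15, J5=1
Total waiting = 0 + 10 + 9 + 15 + 1 = 35

35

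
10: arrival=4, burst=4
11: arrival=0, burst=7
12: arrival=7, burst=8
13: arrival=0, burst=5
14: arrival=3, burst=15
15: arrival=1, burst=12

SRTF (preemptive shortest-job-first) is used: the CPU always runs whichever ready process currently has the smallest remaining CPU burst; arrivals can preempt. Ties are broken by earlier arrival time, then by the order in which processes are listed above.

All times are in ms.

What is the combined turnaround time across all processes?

Gantt: | 13 0-5 | 10 5-9 | 11 9-16 | 12 16-24 | 15 24-36 | 14 36-51 |
Completion: 10=9  11=16  12=24  13=5  14=51  15=36
Turnaround = completion − arrival: 10=5, 11=16, 12=17, 13=5, 14=48, 15=35
Total turnaround = 5 + 16 + 17 + 5 + 48 + 35 = 126

126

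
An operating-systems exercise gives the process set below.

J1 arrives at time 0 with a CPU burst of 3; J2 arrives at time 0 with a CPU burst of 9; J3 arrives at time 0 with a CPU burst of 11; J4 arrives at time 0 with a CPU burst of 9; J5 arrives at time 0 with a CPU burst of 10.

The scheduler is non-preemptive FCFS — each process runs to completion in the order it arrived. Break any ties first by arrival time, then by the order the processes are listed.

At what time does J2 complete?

12

Timeline: | J1 0-3 | J2 3-12 | J3 12-23 | J4 23-32 | J5 32-42 |
Completion: J1=3  J2=12  J3=23  J4=32  J5=42
Turnaround (C−A): J1=3  J2=12  J3=23  J4=32  J5=42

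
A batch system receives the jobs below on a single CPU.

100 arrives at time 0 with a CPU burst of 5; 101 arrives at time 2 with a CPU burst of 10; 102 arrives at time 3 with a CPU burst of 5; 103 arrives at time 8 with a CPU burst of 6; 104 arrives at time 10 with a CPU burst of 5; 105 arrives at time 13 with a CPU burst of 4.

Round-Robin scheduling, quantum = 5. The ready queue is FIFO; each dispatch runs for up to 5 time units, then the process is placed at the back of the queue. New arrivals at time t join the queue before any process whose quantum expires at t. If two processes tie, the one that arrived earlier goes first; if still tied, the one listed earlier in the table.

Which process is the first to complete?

Timeline: | 100 0-5 | 101 5-10 | 102 10-15 | 103 15-20 | 104 20-25 | 101 25-30 | 105 30-34 | 103 34-35 |
Completion: 100=5  101=30  102=15  103=35  104=25  105=34
Turnaround (C−A): 100=5  101=28  102=12  103=27  104=15  105=21
Finish order: 100 → 102 → 104 → 101 → 105 → 103

100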